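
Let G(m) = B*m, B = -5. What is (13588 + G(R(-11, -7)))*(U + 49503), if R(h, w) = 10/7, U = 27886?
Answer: 7357062674/7 ≈ 1.0510e+9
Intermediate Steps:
R(h, w) = 10/7 (R(h, w) = 10*(⅐) = 10/7)
G(m) = -5*m
(13588 + G(R(-11, -7)))*(U + 49503) = (13588 - 5*10/7)*(27886 + 49503) = (13588 - 50/7)*77389 = (95066/7)*77389 = 7357062674/7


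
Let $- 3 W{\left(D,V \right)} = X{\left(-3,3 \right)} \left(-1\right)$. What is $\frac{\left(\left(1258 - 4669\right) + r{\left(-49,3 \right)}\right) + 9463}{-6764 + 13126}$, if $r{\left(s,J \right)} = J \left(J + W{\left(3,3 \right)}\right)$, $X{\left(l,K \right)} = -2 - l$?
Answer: $\frac{3031}{3181} \approx 0.95284$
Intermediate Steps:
$W{\left(D,V \right)} = \frac{1}{3}$ ($W{\left(D,V \right)} = - \frac{\left(-2 - -3\right) \left(-1\right)}{3} = - \frac{\left(-2 + 3\right) \left(-1\right)}{3} = - \frac{1 \left(-1\right)}{3} = \left(- \frac{1}{3}\right) \left(-1\right) = \frac{1}{3}$)
$r{\left(s,J \right)} = J \left(\frac{1}{3} + J\right)$ ($r{\left(s,J \right)} = J \left(J + \frac{1}{3}\right) = J \left(\frac{1}{3} + J\right)$)
$\frac{\left(\left(1258 - 4669\right) + r{\left(-49,3 \right)}\right) + 9463}{-6764 + 13126} = \frac{\left(\left(1258 - 4669\right) + 3 \left(\frac{1}{3} + 3\right)\right) + 9463}{-6764 + 13126} = \frac{\left(-3411 + 3 \cdot \frac{10}{3}\right) + 9463}{6362} = \left(\left(-3411 + 10\right) + 9463\right) \frac{1}{6362} = \left(-3401 + 9463\right) \frac{1}{6362} = 6062 \cdot \frac{1}{6362} = \frac{3031}{3181}$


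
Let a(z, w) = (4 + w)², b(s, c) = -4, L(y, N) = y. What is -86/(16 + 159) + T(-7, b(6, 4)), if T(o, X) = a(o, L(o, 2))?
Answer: 1489/175 ≈ 8.5086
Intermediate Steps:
T(o, X) = (4 + o)²
-86/(16 + 159) + T(-7, b(6, 4)) = -86/(16 + 159) + (4 - 7)² = -86/175 + (-3)² = -86*1/175 + 9 = -86/175 + 9 = 1489/175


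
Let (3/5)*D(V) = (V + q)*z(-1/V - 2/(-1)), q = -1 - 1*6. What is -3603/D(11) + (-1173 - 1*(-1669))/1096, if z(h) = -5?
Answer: 1487033/13700 ≈ 108.54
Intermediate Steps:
q = -7 (q = -1 - 6 = -7)
D(V) = 175/3 - 25*V/3 (D(V) = 5*((V - 7)*(-5))/3 = 5*((-7 + V)*(-5))/3 = 5*(35 - 5*V)/3 = 175/3 - 25*V/3)
-3603/D(11) + (-1173 - 1*(-1669))/1096 = -3603/(175/3 - 25/3*11) + (-1173 - 1*(-1669))/1096 = -3603/(175/3 - 275/3) + (-1173 + 1669)*(1/1096) = -3603/(-100/3) + 496*(1/1096) = -3603*(-3/100) + 62/137 = 10809/100 + 62/137 = 1487033/13700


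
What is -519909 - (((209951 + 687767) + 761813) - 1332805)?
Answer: -846635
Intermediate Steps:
-519909 - (((209951 + 687767) + 761813) - 1332805) = -519909 - ((897718 + 761813) - 1332805) = -519909 - (1659531 - 1332805) = -519909 - 1*326726 = -519909 - 326726 = -846635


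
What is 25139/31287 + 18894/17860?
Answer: 11065097/5944530 ≈ 1.8614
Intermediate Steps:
25139/31287 + 18894/17860 = 25139*(1/31287) + 18894*(1/17860) = 25139/31287 + 201/190 = 11065097/5944530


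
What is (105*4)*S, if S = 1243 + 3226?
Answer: 1876980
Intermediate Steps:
S = 4469
(105*4)*S = (105*4)*4469 = 420*4469 = 1876980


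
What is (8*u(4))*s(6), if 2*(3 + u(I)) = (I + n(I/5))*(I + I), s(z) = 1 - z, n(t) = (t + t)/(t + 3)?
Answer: -11160/19 ≈ -587.37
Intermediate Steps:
n(t) = 2*t/(3 + t) (n(t) = (2*t)/(3 + t) = 2*t/(3 + t))
u(I) = -3 + I*(I + 2*I/(5*(3 + I/5))) (u(I) = -3 + ((I + 2*(I/5)/(3 + I/5))*(I + I))/2 = -3 + ((I + 2*(I*(1/5))/(3 + I*(1/5)))*(2*I))/2 = -3 + ((I + 2*(I/5)/(3 + I/5))*(2*I))/2 = -3 + ((I + 2*I/(5*(3 + I/5)))*(2*I))/2 = -3 + (2*I*(I + 2*I/(5*(3 + I/5))))/2 = -3 + I*(I + 2*I/(5*(3 + I/5))))
(8*u(4))*s(6) = (8*((2*4**2 + (-3 + 4**2)*(15 + 4))/(15 + 4)))*(1 - 1*6) = (8*((2*16 + (-3 + 16)*19)/19))*(1 - 6) = (8*((32 + 13*19)/19))*(-5) = (8*((32 + 247)/19))*(-5) = (8*((1/19)*279))*(-5) = (8*(279/19))*(-5) = (2232/19)*(-5) = -11160/19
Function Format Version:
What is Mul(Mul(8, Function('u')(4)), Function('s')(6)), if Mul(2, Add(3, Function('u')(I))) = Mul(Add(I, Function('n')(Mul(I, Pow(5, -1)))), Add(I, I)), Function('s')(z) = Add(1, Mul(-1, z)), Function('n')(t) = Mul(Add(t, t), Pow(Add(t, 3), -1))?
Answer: Rational(-11160, 19) ≈ -587.37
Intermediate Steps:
Function('n')(t) = Mul(2, t, Pow(Add(3, t), -1)) (Function('n')(t) = Mul(Mul(2, t), Pow(Add(3, t), -1)) = Mul(2, t, Pow(Add(3, t), -1)))
Function('u')(I) = Add(-3, Mul(I, Add(I, Mul(Rational(2, 5), I, Pow(Add(3, Mul(Rational(1, 5), I)), -1))))) (Function('u')(I) = Add(-3, Mul(Rational(1, 2), Mul(Add(I, Mul(2, Mul(I, Pow(5, -1)), Pow(Add(3, Mul(I, Pow(5, -1))), -1))), Add(I, I)))) = Add(-3, Mul(Rational(1, 2), Mul(Add(I, Mul(2, Mul(I, Rational(1, 5)), Pow(Add(3, Mul(I, Rational(1, 5))), -1))), Mul(2, I)))) = Add(-3, Mul(Rational(1, 2), Mul(Add(I, Mul(2, Mul(Rational(1, 5), I), Pow(Add(3, Mul(Rational(1, 5), I)), -1))), Mul(2, I)))) = Add(-3, Mul(Rational(1, 2), Mul(Add(I, Mul(Rational(2, 5), I, Pow(Add(3, Mul(Rational(1, 5), I)), -1))), Mul(2, I)))) = Add(-3, Mul(Rational(1, 2), Mul(2, I, Add(I, Mul(Rational(2, 5), I, Pow(Add(3, Mul(Rational(1, 5), I)), -1)))))) = Add(-3, Mul(I, Add(I, Mul(Rational(2, 5), I, Pow(Add(3, Mul(Rational(1, 5), I)), -1))))))
Mul(Mul(8, Function('u')(4)), Function('s')(6)) = Mul(Mul(8, Mul(Pow(Add(15, 4), -1), Add(Mul(2, Pow(4, 2)), Mul(Add(-3, Pow(4, 2)), Add(15, 4))))), Add(1, Mul(-1, 6))) = Mul(Mul(8, Mul(Pow(19, -1), Add(Mul(2, 16), Mul(Add(-3, 16), 19)))), Add(1, -6)) = Mul(Mul(8, Mul(Rational(1, 19), Add(32, Mul(13, 19)))), -5) = Mul(Mul(8, Mul(Rational(1, 19), Add(32, 247))), -5) = Mul(Mul(8, Mul(Rational(1, 19), 279)), -5) = Mul(Mul(8, Rational(279, 19)), -5) = Mul(Rational(2232, 19), -5) = Rational(-11160, 19)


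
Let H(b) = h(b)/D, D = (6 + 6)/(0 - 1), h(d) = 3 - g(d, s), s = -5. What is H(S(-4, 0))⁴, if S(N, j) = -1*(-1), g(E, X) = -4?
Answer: 2401/20736 ≈ 0.11579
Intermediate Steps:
h(d) = 7 (h(d) = 3 - 1*(-4) = 3 + 4 = 7)
D = -12 (D = 12/(-1) = 12*(-1) = -12)
S(N, j) = 1
H(b) = -7/12 (H(b) = 7/(-12) = 7*(-1/12) = -7/12)
H(S(-4, 0))⁴ = (-7/12)⁴ = 2401/20736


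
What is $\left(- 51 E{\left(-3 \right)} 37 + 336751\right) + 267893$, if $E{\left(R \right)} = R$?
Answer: $610305$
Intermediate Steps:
$\left(- 51 E{\left(-3 \right)} 37 + 336751\right) + 267893 = \left(\left(-51\right) \left(-3\right) 37 + 336751\right) + 267893 = \left(153 \cdot 37 + 336751\right) + 267893 = \left(5661 + 336751\right) + 267893 = 342412 + 267893 = 610305$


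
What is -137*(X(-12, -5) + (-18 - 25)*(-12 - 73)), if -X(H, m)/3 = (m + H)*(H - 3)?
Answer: -395930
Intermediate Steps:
X(H, m) = -3*(-3 + H)*(H + m) (X(H, m) = -3*(m + H)*(H - 3) = -3*(H + m)*(-3 + H) = -3*(-3 + H)*(H + m))
-137*(X(-12, -5) + (-18 - 25)*(-12 - 73)) = -137*((-3*(-12)² + 9*(-12) + 9*(-5) - 3*(-12)*(-5)) + (-18 - 25)*(-12 - 73)) = -137*((-3*144 - 108 - 45 - 180) - 43*(-85)) = -137*((-432 - 108 - 45 - 180) + 3655) = -137*(-765 + 3655) = -137*2890 = -395930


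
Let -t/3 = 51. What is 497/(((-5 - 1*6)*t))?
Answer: 497/1683 ≈ 0.29531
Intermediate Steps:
t = -153 (t = -3*51 = -153)
497/(((-5 - 1*6)*t)) = 497/(((-5 - 1*6)*(-153))) = 497/(((-5 - 6)*(-153))) = 497/((-11*(-153))) = 497/1683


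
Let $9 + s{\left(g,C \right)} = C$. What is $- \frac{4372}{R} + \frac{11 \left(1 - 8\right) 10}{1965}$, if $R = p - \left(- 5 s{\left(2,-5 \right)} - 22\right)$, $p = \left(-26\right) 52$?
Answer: $\frac{375649}{137550} \approx 2.731$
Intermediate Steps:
$s{\left(g,C \right)} = -9 + C$
$p = -1352$
$R = -1400$ ($R = -1352 - \left(- 5 \left(-9 - 5\right) - 22\right) = -1352 - \left(\left(-5\right) \left(-14\right) - 22\right) = -1352 - \left(70 - 22\right) = -1352 - 48 = -1400$)
$- \frac{4372}{R} + \frac{11 \left(1 - 8\right) 10}{1965} = - \frac{4372}{-1400} + \frac{11 \left(1 - 8\right) 10}{1965} = \left(-4372\right) \left(- \frac{1}{1400}\right) + 11 \left(1 - 8\right) 10 \cdot \frac{1}{1965} = \frac{1093}{350} + 11 \left(-7\right) 10 \cdot \frac{1}{1965} = \frac{1093}{350} + \left(-77\right) 10 \cdot \frac{1}{1965} = \frac{1093}{350} - \frac{154}{393} = \frac{375649}{137550}$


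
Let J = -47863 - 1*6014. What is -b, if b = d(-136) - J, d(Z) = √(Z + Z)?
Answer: -53877 - 4*I*√17 ≈ -53877.0 - 16.492*I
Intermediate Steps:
d(Z) = √2*√Z (d(Z) = √(2*Z) = √2*√Z)
J = -53877 (J = -47863 - 6014 = -53877)
b = 53877 + 4*I*√17 (b = √2*√(-136) - 1*(-53877) = √2*(2*I*√34) + 53877 = 4*I*√17 + 53877 = 53877 + 4*I*√17 ≈ 53877.0 + 16.492*I)
-b = -(53877 + 4*I*√17) = -53877 - 4*I*√17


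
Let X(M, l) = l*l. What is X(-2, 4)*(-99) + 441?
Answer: -1143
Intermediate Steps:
X(M, l) = l²
X(-2, 4)*(-99) + 441 = 4²*(-99) + 441 = 16*(-99) + 441 = -1584 + 441 = -1143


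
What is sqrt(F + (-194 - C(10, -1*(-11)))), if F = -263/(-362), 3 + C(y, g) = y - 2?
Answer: 15*I*sqrt(115478)/362 ≈ 14.081*I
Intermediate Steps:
C(y, g) = -5 + y (C(y, g) = -3 + (y - 2) = -3 + (-2 + y) = -5 + y)
F = 263/362 (F = -263*(-1/362) = 263/362 ≈ 0.72652)
sqrt(F + (-194 - C(10, -1*(-11)))) = sqrt(263/362 + (-194 - (-5 + 10))) = sqrt(263/362 + (-194 - 1*5)) = sqrt(263/362 + (-194 - 5)) = sqrt(263/362 - 199) = sqrt(-71775/362) = 15*I*sqrt(115478)/362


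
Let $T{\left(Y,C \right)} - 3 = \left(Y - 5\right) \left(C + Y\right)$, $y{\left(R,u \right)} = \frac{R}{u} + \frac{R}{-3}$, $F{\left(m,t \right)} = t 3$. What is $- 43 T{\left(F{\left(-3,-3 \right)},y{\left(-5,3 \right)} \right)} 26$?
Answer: $-144222$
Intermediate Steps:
$F{\left(m,t \right)} = 3 t$
$y{\left(R,u \right)} = - \frac{R}{3} + \frac{R}{u}$ ($y{\left(R,u \right)} = \frac{R}{u} + R \left(- \frac{1}{3}\right) = \frac{R}{u} - \frac{R}{3} = - \frac{R}{3} + \frac{R}{u}$)
$T{\left(Y,C \right)} = 3 + \left(-5 + Y\right) \left(C + Y\right)$ ($T{\left(Y,C \right)} = 3 + \left(Y - 5\right) \left(C + Y\right) = 3 + \left(-5 + Y\right) \left(C + Y\right)$)
$- 43 T{\left(F{\left(-3,-3 \right)},y{\left(-5,3 \right)} \right)} 26 = - 43 \left(3 + \left(3 \left(-3\right)\right)^{2} - 5 \left(\left(- \frac{1}{3}\right) \left(-5\right) - \frac{5}{3}\right) - 5 \cdot 3 \left(-3\right) + \left(\left(- \frac{1}{3}\right) \left(-5\right) - \frac{5}{3}\right) 3 \left(-3\right)\right) 26 = - 43 \left(3 + \left(-9\right)^{2} - 5 \left(\frac{5}{3} - \frac{5}{3}\right) - -45 + \left(\frac{5}{3} - \frac{5}{3}\right) \left(-9\right)\right) 26 = - 43 \left(3 + 81 - 5 \left(\frac{5}{3} - \frac{5}{3}\right) + 45 + \left(\frac{5}{3} - \frac{5}{3}\right) \left(-9\right)\right) 26 = - 43 \left(3 + 81 - 0 + 45 + 0 \left(-9\right)\right) 26 = - 43 \left(3 + 81 + 0 + 45 + 0\right) 26 = \left(-43\right) 129 \cdot 26 = \left(-5547\right) 26 = -144222$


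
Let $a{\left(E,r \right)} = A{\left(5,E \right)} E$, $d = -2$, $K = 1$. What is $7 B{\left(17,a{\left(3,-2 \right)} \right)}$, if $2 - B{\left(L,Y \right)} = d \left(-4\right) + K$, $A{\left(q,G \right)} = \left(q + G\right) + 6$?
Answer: $-49$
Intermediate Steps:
$A{\left(q,G \right)} = 6 + G + q$ ($A{\left(q,G \right)} = \left(G + q\right) + 6 = 6 + G + q$)
$a{\left(E,r \right)} = E \left(11 + E\right)$ ($a{\left(E,r \right)} = \left(6 + E + 5\right) E = \left(11 + E\right) E = E \left(11 + E\right)$)
$B{\left(L,Y \right)} = -7$ ($B{\left(L,Y \right)} = 2 - \left(\left(-2\right) \left(-4\right) + 1\right) = 2 - \left(8 + 1\right) = 2 - 9 = -7$)
$7 B{\left(17,a{\left(3,-2 \right)} \right)} = 7 \left(-7\right) = -49$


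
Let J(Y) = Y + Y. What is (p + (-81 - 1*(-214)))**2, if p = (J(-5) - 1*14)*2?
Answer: 7225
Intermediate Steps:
J(Y) = 2*Y
p = -48 (p = (2*(-5) - 1*14)*2 = (-10 - 14)*2 = -24*2 = -48)
(p + (-81 - 1*(-214)))**2 = (-48 + (-81 - 1*(-214)))**2 = (-48 + (-81 + 214))**2 = (-48 + 133)**2 = 85**2 = 7225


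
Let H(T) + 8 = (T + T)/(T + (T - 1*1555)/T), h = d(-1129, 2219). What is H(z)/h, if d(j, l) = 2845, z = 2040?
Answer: -4994696/2368226365 ≈ -0.0021090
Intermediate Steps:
h = 2845
H(T) = -8 + 2*T/(T + (-1555 + T)/T) (H(T) = -8 + (T + T)/(T + (T - 1*1555)/T) = -8 + (2*T)/(T + (T - 1555)/T) = -8 + (2*T)/(T + (-1555 + T)/T) = -8 + 2*T/(T + (-1555 + T)/T))
H(z)/h = (2*(6220 - 4*2040 - 3*2040²)/(-1555 + 2040 + 2040²))/2845 = (2*(6220 - 8160 - 3*4161600)/(-1555 + 2040 + 4161600))*(1/2845) = (2*(6220 - 8160 - 12484800)/4162085)*(1/2845) = (2*(1/4162085)*(-12486740))*(1/2845) = -4994696/832417*1/2845 = -4994696/2368226365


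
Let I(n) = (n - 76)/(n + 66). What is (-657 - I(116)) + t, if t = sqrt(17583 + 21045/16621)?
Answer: -59807/91 + 18*sqrt(14993172502)/16621 ≈ -524.61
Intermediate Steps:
I(n) = (-76 + n)/(66 + n)
t = 18*sqrt(14993172502)/16621 (t = sqrt(17583 + 21045*(1/16621)) = sqrt(17583 + 21045/16621) = sqrt(292268088/16621) = 18*sqrt(14993172502)/16621 ≈ 132.61)
(-657 - I(116)) + t = (-657 - (-76 + 116)/(66 + 116)) + 18*sqrt(14993172502)/16621 = (-657 - 40/182) + 18*sqrt(14993172502)/16621 = (-657 - 1*20/91) + 18*sqrt(14993172502)/16621 = (-657 - 20/91) + 18*sqrt(14993172502)/16621 = -59807/91 + 18*sqrt(14993172502)/16621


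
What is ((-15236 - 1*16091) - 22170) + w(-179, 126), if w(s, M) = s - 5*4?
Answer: -53696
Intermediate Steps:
w(s, M) = -20 + s (w(s, M) = s - 20 = -20 + s)
((-15236 - 1*16091) - 22170) + w(-179, 126) = ((-15236 - 1*16091) - 22170) + (-20 - 179) = ((-15236 - 16091) - 22170) - 199 = (-31327 - 22170) - 199 = -53497 - 199 = -53696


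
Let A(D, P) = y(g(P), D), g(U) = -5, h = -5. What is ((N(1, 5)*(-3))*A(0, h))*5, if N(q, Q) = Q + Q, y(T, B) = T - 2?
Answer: 1050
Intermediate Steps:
y(T, B) = -2 + T
A(D, P) = -7 (A(D, P) = -2 - 5 = -7)
N(q, Q) = 2*Q
((N(1, 5)*(-3))*A(0, h))*5 = (((2*5)*(-3))*(-7))*5 = ((10*(-3))*(-7))*5 = -30*(-7)*5 = 210*5 = 1050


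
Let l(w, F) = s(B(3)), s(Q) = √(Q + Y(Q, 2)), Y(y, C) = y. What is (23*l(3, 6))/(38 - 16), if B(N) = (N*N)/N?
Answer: 23*√6/22 ≈ 2.5608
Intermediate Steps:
B(N) = N (B(N) = N²/N = N)
s(Q) = √2*√Q (s(Q) = √(Q + Q) = √(2*Q) = √2*√Q)
l(w, F) = √6 (l(w, F) = √2*√3 = √6)
(23*l(3, 6))/(38 - 16) = (23*√6)/(38 - 16) = (23*√6)/22 = (23*√6)*(1/22) = 23*√6/22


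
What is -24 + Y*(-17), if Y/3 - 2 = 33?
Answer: -1809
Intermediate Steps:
Y = 105 (Y = 6 + 3*33 = 6 + 99 = 105)
-24 + Y*(-17) = -24 + 105*(-17) = -24 - 1785 = -1809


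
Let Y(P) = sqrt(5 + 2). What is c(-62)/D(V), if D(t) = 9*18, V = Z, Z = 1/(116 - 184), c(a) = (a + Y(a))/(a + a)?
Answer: 1/324 - sqrt(7)/20088 ≈ 0.0029547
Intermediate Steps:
Y(P) = sqrt(7)
c(a) = (a + sqrt(7))/(2*a) (c(a) = (a + sqrt(7))/(a + a) = (a + sqrt(7))/((2*a)) = (a + sqrt(7))*(1/(2*a)) = (a + sqrt(7))/(2*a))
Z = -1/68 (Z = 1/(-68) = -1/68 ≈ -0.014706)
V = -1/68 ≈ -0.014706
D(t) = 162
c(-62)/D(V) = ((1/2)*(-62 + sqrt(7))/(-62))/162 = ((1/2)*(-1/62)*(-62 + sqrt(7)))*(1/162) = (1/2 - sqrt(7)/124)*(1/162) = 1/324 - sqrt(7)/20088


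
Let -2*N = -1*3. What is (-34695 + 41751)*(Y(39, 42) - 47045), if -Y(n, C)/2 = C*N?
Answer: -332838576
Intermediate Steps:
N = 3/2 (N = -(-1)*3/2 = -½*(-3) = 3/2 ≈ 1.5000)
Y(n, C) = -3*C (Y(n, C) = -2*C*3/2 = -3*C)
(-34695 + 41751)*(Y(39, 42) - 47045) = (-34695 + 41751)*(-3*42 - 47045) = 7056*(-126 - 47045) = 7056*(-47171) = -332838576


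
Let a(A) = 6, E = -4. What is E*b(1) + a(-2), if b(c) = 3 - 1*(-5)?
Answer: -26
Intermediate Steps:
b(c) = 8 (b(c) = 3 + 5 = 8)
E*b(1) + a(-2) = -4*8 + 6 = -32 + 6 = -26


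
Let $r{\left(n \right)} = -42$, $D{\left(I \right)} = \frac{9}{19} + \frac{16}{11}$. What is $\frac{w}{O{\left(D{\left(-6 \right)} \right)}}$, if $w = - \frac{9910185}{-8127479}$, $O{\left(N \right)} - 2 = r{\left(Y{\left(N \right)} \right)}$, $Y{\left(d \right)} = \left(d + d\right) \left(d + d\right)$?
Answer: $- \frac{1982037}{65019832} \approx -0.030484$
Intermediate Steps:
$Y{\left(d \right)} = 4 d^{2}$ ($Y{\left(d \right)} = 2 d 2 d = 4 d^{2}$)
$D{\left(I \right)} = \frac{403}{209}$ ($D{\left(I \right)} = 9 \cdot \frac{1}{19} + 16 \cdot \frac{1}{11} = \frac{9}{19} + \frac{16}{11} = \frac{403}{209}$)
$O{\left(N \right)} = -40$ ($O{\left(N \right)} = 2 - 42 = -40$)
$w = \frac{9910185}{8127479}$ ($w = \left(-9910185\right) \left(- \frac{1}{8127479}\right) = \frac{9910185}{8127479} \approx 1.2193$)
$\frac{w}{O{\left(D{\left(-6 \right)} \right)}} = \frac{9910185}{8127479 \left(-40\right)} = \frac{9910185}{8127479} \left(- \frac{1}{40}\right) = - \frac{1982037}{65019832}$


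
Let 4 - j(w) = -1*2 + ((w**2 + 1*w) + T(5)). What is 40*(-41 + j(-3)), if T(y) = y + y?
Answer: -2040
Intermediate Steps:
T(y) = 2*y
j(w) = -4 - w - w**2 (j(w) = 4 - (-1*2 + ((w**2 + 1*w) + 2*5)) = 4 - (-2 + ((w**2 + w) + 10)) = 4 - (-2 + ((w + w**2) + 10)) = 4 - (-2 + (10 + w + w**2)) = 4 - (8 + w + w**2) = 4 + (-8 - w - w**2) = -4 - w - w**2)
40*(-41 + j(-3)) = 40*(-41 + (-4 - 1*(-3) - 1*(-3)**2)) = 40*(-41 + (-4 + 3 - 1*9)) = 40*(-41 + (-4 + 3 - 9)) = 40*(-41 - 10) = 40*(-51) = -2040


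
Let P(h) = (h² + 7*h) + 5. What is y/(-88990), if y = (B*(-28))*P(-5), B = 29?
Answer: -406/8899 ≈ -0.045623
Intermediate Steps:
P(h) = 5 + h² + 7*h
y = 4060 (y = (29*(-28))*(5 + (-5)² + 7*(-5)) = -812*(5 + 25 - 35) = -812*(-5) = 4060)
y/(-88990) = 4060/(-88990) = 4060*(-1/88990) = -406/8899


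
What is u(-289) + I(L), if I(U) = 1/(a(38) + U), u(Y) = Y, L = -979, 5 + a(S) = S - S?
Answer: -284377/984 ≈ -289.00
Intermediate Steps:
a(S) = -5 (a(S) = -5 + (S - S) = -5 + 0 = -5)
I(U) = 1/(-5 + U)
u(-289) + I(L) = -289 + 1/(-5 - 979) = -289 + 1/(-984) = -289 - 1/984 = -284377/984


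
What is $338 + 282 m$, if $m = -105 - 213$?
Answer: $-89338$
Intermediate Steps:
$m = -318$ ($m = -105 - 213 = -318$)
$338 + 282 m = 338 + 282 \left(-318\right) = 338 - 89676 = -89338$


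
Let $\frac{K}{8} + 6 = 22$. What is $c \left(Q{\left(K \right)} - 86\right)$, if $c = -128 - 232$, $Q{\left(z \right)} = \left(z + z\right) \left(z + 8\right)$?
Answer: $-12502800$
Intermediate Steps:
$K = 128$ ($K = -48 + 8 \cdot 22 = -48 + 176 = 128$)
$Q{\left(z \right)} = 2 z \left(8 + z\right)$
$c = -360$
$c \left(Q{\left(K \right)} - 86\right) = - 360 \left(2 \cdot 128 \left(8 + 128\right) - 86\right) = - 360 \left(2 \cdot 128 \cdot 136 - 86\right) = - 360 \left(34816 - 86\right) = \left(-360\right) 34730 = -12502800$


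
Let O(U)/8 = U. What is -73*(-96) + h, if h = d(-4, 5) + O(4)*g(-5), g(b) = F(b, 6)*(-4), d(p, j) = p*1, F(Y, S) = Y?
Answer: 7644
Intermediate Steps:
d(p, j) = p
g(b) = -4*b (g(b) = b*(-4) = -4*b)
O(U) = 8*U
h = 636 (h = -4 + (8*4)*(-4*(-5)) = -4 + 32*20 = -4 + 640 = 636)
-73*(-96) + h = -73*(-96) + 636 = 7008 + 636 = 7644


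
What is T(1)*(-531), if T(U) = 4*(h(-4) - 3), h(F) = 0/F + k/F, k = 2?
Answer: 7434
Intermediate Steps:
h(F) = 2/F (h(F) = 0/F + 2/F = 0 + 2/F = 2/F)
T(U) = -14 (T(U) = 4*(2/(-4) - 3) = 4*(2*(-¼) - 3) = 4*(-½ - 3) = 4*(-7/2) = -14)
T(1)*(-531) = -14*(-531) = 7434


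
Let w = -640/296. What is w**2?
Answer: 6400/1369 ≈ 4.6749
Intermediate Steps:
w = -80/37 (w = -640*1/296 = -80/37 ≈ -2.1622)
w**2 = (-80/37)**2 = 6400/1369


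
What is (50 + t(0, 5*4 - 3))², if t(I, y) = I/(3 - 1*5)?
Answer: 2500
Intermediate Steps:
t(I, y) = -I/2 (t(I, y) = I/(3 - 5) = I/(-2) = I*(-½) = -I/2)
(50 + t(0, 5*4 - 3))² = (50 - ½*0)² = (50 + 0)² = 50² = 2500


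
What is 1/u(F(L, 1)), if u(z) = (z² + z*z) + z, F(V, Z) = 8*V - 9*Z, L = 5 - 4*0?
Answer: 1/1953 ≈ 0.00051203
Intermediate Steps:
L = 5 (L = 5 + 0 = 5)
F(V, Z) = -9*Z + 8*V
u(z) = z + 2*z² (u(z) = (z² + z²) + z = 2*z² + z = z + 2*z²)
1/u(F(L, 1)) = 1/((-9*1 + 8*5)*(1 + 2*(-9*1 + 8*5))) = 1/((-9 + 40)*(1 + 2*(-9 + 40))) = 1/(31*(1 + 2*31)) = 1/(31*(1 + 62)) = 1/(31*63) = 1/1953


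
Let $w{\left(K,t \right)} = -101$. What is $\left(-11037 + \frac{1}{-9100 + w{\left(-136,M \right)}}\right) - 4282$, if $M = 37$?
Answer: $- \frac{140950120}{9201} \approx -15319.0$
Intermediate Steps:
$\left(-11037 + \frac{1}{-9100 + w{\left(-136,M \right)}}\right) - 4282 = \left(-11037 + \frac{1}{-9100 - 101}\right) - 4282 = \left(-11037 + \frac{1}{-9201}\right) - 4282 = \left(-11037 - \frac{1}{9201}\right) - 4282 = - \frac{101551438}{9201} - 4282 = - \frac{140950120}{9201}$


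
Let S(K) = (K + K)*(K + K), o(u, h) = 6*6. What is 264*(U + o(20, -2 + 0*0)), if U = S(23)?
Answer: 568128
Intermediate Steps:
o(u, h) = 36
S(K) = 4*K**2 (S(K) = (2*K)*(2*K) = 4*K**2)
U = 2116 (U = 4*23**2 = 4*529 = 2116)
264*(U + o(20, -2 + 0*0)) = 264*(2116 + 36) = 264*2152 = 568128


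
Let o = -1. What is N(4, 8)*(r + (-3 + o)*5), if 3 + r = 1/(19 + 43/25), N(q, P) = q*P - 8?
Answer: -142668/259 ≈ -550.84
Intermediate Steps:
N(q, P) = -8 + P*q (N(q, P) = P*q - 8 = -8 + P*q)
r = -1529/518 (r = -3 + 1/(19 + 43/25) = -3 + 1/(518/25) = -3 + 25/518 = -1529/518 ≈ -2.9517)
N(4, 8)*(r + (-3 + o)*5) = (-8 + 8*4)*(-1529/518 + (-3 - 1)*5) = (-8 + 32)*(-1529/518 - 4*5) = 24*(-1529/518 - 20) = 24*(-11889/518) = -142668/259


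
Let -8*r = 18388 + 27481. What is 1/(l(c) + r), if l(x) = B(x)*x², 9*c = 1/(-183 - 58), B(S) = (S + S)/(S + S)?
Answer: -37636488/215793508501 ≈ -0.00017441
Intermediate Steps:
B(S) = 1 (B(S) = (2*S)/((2*S)) = (2*S)*(1/(2*S)) = 1)
c = -1/2169 (c = 1/(9*(-183 - 58)) = (⅑)/(-241) = (⅑)*(-1/241) = -1/2169 ≈ -0.00046104)
l(x) = x² (l(x) = 1*x² = x²)
r = -45869/8 (r = -(18388 + 27481)/8 = -⅛*45869 = -45869/8 ≈ -5733.6)
1/(l(c) + r) = 1/((-1/2169)² - 45869/8) = 1/(1/4704561 - 45869/8) = 1/(-215793508501/37636488) = -37636488/215793508501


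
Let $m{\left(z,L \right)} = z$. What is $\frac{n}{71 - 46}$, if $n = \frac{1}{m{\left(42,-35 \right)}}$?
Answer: $\frac{1}{1050} \approx 0.00095238$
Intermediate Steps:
$n = \frac{1}{42} \approx 0.02381$
$\frac{n}{71 - 46} = \frac{1}{42 \left(71 - 46\right)} = \frac{1}{42 \cdot 25} = \frac{1}{42} \cdot \frac{1}{25} = \frac{1}{1050}$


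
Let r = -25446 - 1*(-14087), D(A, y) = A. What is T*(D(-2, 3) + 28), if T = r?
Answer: -295334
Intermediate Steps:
r = -11359 (r = -25446 + 14087 = -11359)
T = -11359
T*(D(-2, 3) + 28) = -11359*(-2 + 28) = -11359*26 = -295334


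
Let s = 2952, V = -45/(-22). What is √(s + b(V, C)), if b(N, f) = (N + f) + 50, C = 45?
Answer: √1475738/22 ≈ 55.218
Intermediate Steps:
V = 45/22 (V = -45*(-1/22) = 45/22 ≈ 2.0455)
b(N, f) = 50 + N + f
√(s + b(V, C)) = √(2952 + (50 + 45/22 + 45)) = √(2952 + 2135/22) = √(67079/22) = √1475738/22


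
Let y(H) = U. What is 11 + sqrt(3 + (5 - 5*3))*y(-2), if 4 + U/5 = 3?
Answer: 11 - 5*I*sqrt(7) ≈ 11.0 - 13.229*I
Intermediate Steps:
U = -5 (U = -20 + 5*3 = -20 + 15 = -5)
y(H) = -5
11 + sqrt(3 + (5 - 5*3))*y(-2) = 11 + sqrt(3 + (5 - 5*3))*(-5) = 11 + sqrt(3 + (5 - 15))*(-5) = 11 + sqrt(3 - 10)*(-5) = 11 + sqrt(-7)*(-5) = 11 + (I*sqrt(7))*(-5) = 11 - 5*I*sqrt(7)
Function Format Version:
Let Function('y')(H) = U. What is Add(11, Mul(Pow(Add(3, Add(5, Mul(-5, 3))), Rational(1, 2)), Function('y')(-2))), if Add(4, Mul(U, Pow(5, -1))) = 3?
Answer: Add(11, Mul(-5, I, Pow(7, Rational(1, 2)))) ≈ Add(11.000, Mul(-13.229, I))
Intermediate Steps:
U = -5 (U = Add(-20, Mul(5, 3)) = Add(-20, 15) = -5)
Function('y')(H) = -5
Add(11, Mul(Pow(Add(3, Add(5, Mul(-5, 3))), Rational(1, 2)), Function('y')(-2))) = Add(11, Mul(Pow(Add(3, Add(5, Mul(-5, 3))), Rational(1, 2)), -5)) = Add(11, Mul(Pow(Add(3, Add(5, -15)), Rational(1, 2)), -5)) = Add(11, Mul(Pow(Add(3, -10), Rational(1, 2)), -5)) = Add(11, Mul(Pow(-7, Rational(1, 2)), -5)) = Add(11, Mul(Mul(I, Pow(7, Rational(1, 2))), -5)) = Add(11, Mul(-5, I, Pow(7, Rational(1, 2))))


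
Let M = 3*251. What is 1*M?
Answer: 753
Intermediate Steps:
M = 753
1*M = 1*753 = 753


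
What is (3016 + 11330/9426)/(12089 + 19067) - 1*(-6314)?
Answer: 927150791665/146838228 ≈ 6314.1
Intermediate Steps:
(3016 + 11330/9426)/(12089 + 19067) - 1*(-6314) = (3016 + 11330*(1/9426))/31156 + 6314 = (3016 + 5665/4713)*(1/31156) + 6314 = (14220073/4713)*(1/31156) + 6314 = 14220073/146838228 + 6314 = 927150791665/146838228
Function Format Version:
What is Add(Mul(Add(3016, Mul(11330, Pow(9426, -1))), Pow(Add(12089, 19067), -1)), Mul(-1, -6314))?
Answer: Rational(927150791665, 146838228) ≈ 6314.1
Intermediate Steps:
Add(Mul(Add(3016, Mul(11330, Pow(9426, -1))), Pow(Add(12089, 19067), -1)), Mul(-1, -6314)) = Add(Mul(Add(3016, Mul(11330, Rational(1, 9426))), Pow(31156, -1)), 6314) = Add(Mul(Add(3016, Rational(5665, 4713)), Rational(1, 31156)), 6314) = Add(Mul(Rational(14220073, 4713), Rational(1, 31156)), 6314) = Add(Rational(14220073, 146838228), 6314) = Rational(927150791665, 146838228)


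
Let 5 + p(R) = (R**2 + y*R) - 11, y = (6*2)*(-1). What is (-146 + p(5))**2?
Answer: 38809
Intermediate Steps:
y = -12 (y = 12*(-1) = -12)
p(R) = -16 + R**2 - 12*R (p(R) = -5 + ((R**2 - 12*R) - 11) = -5 + (-11 + R**2 - 12*R) = -16 + R**2 - 12*R)
(-146 + p(5))**2 = (-146 + (-16 + 5**2 - 12*5))**2 = (-146 + (-16 + 25 - 60))**2 = (-146 - 51)**2 = (-197)**2 = 38809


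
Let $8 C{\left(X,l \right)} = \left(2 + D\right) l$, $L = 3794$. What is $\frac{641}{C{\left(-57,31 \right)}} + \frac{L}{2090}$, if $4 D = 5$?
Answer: $\frac{22199531}{421135} \approx 52.714$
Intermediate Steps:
$D = \frac{5}{4}$ ($D = \frac{1}{4} \cdot 5 = \frac{5}{4} \approx 1.25$)
$C{\left(X,l \right)} = \frac{13 l}{32}$ ($C{\left(X,l \right)} = \frac{\left(2 + \frac{5}{4}\right) l}{8} = \frac{\frac{13}{4} l}{8} = \frac{13 l}{32}$)
$\frac{641}{C{\left(-57,31 \right)}} + \frac{L}{2090} = \frac{641}{\frac{13}{32} \cdot 31} + \frac{3794}{2090} = \frac{641}{\frac{403}{32}} + 3794 \cdot \frac{1}{2090} = 641 \cdot \frac{32}{403} + \frac{1897}{1045} = \frac{20512}{403} + \frac{1897}{1045} = \frac{22199531}{421135}$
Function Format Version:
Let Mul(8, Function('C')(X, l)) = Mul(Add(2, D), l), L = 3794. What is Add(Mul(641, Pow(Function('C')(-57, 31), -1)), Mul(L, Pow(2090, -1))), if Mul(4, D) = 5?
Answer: Rational(22199531, 421135) ≈ 52.714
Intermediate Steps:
D = Rational(5, 4) (D = Mul(Rational(1, 4), 5) = Rational(5, 4) ≈ 1.2500)
Function('C')(X, l) = Mul(Rational(13, 32), l) (Function('C')(X, l) = Mul(Rational(1, 8), Mul(Add(2, Rational(5, 4)), l)) = Mul(Rational(1, 8), Mul(Rational(13, 4), l)) = Mul(Rational(13, 32), l))
Add(Mul(641, Pow(Function('C')(-57, 31), -1)), Mul(L, Pow(2090, -1))) = Add(Mul(641, Pow(Mul(Rational(13, 32), 31), -1)), Mul(3794, Pow(2090, -1))) = Add(Mul(641, Pow(Rational(403, 32), -1)), Mul(3794, Rational(1, 2090))) = Add(Mul(641, Rational(32, 403)), Rational(1897, 1045)) = Add(Rational(20512, 403), Rational(1897, 1045)) = Rational(22199531, 421135)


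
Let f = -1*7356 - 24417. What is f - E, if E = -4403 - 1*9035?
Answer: -18335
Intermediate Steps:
E = -13438 (E = -4403 - 9035 = -13438)
f = -31773 (f = -7356 - 24417 = -31773)
f - E = -31773 - 1*(-13438) = -31773 + 13438 = -18335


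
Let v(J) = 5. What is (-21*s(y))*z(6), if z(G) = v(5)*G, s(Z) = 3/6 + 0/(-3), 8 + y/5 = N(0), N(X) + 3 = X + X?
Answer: -315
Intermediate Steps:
N(X) = -3 + 2*X (N(X) = -3 + (X + X) = -3 + 2*X)
y = -55 (y = -40 + 5*(-3 + 2*0) = -40 + 5*(-3 + 0) = -40 + 5*(-3) = -40 - 15 = -55)
s(Z) = ½ (s(Z) = 3*(⅙) + 0*(-⅓) = ½ + 0 = ½)
z(G) = 5*G
(-21*s(y))*z(6) = (-21*½)*(5*6) = -21/2*30 = -315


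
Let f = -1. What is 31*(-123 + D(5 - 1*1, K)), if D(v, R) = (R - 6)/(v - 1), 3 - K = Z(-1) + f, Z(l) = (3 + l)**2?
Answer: -3875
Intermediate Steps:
K = 0 (K = 3 - ((3 - 1)**2 - 1) = 3 - (2**2 - 1) = 3 - (4 - 1) = 3 - 1*3 = 3 - 3 = 0)
D(v, R) = (-6 + R)/(-1 + v)
31*(-123 + D(5 - 1*1, K)) = 31*(-123 + (-6 + 0)/(-1 + (5 - 1*1))) = 31*(-123 - 6/(-1 + (5 - 1))) = 31*(-123 - 6/(-1 + 4)) = 31*(-123 - 6/3) = 31*(-123 + (1/3)*(-6)) = 31*(-123 - 2) = 31*(-125) = -3875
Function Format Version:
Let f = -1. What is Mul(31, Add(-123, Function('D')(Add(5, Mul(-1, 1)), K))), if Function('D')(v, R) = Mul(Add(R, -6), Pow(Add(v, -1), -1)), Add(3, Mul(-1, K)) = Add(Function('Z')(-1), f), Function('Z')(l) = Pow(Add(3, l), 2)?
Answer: -3875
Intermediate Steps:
K = 0 (K = Add(3, Mul(-1, Add(Pow(Add(3, -1), 2), -1))) = Add(3, Mul(-1, Add(Pow(2, 2), -1))) = Add(3, Mul(-1, Add(4, -1))) = Add(3, Mul(-1, 3)) = Add(3, -3) = 0)
Function('D')(v, R) = Mul(Pow(Add(-1, v), -1), Add(-6, R)) (Function('D')(v, R) = Mul(Add(-6, R), Pow(Add(-1, v), -1)) = Mul(Pow(Add(-1, v), -1), Add(-6, R)))
Mul(31, Add(-123, Function('D')(Add(5, Mul(-1, 1)), K))) = Mul(31, Add(-123, Mul(Pow(Add(-1, Add(5, Mul(-1, 1))), -1), Add(-6, 0)))) = Mul(31, Add(-123, Mul(Pow(Add(-1, Add(5, -1)), -1), -6))) = Mul(31, Add(-123, Mul(Pow(Add(-1, 4), -1), -6))) = Mul(31, Add(-123, Mul(Pow(3, -1), -6))) = Mul(31, Add(-123, Mul(Rational(1, 3), -6))) = Mul(31, Add(-123, -2)) = Mul(31, -125) = -3875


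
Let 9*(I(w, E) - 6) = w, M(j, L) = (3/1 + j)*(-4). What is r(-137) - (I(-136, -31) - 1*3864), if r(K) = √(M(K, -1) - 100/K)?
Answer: 34858/9 + 2*√2518471/137 ≈ 3896.3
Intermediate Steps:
M(j, L) = -12 - 4*j (M(j, L) = (3*1 + j)*(-4) = (3 + j)*(-4) = -12 - 4*j)
I(w, E) = 6 + w/9
r(K) = √(-12 - 100/K - 4*K) (r(K) = √((-12 - 4*K) - 100/K) = √(-12 - 100/K - 4*K))
r(-137) - (I(-136, -31) - 1*3864) = 2*√(-3 - 1*(-137) - 25/(-137)) - ((6 + (⅑)*(-136)) - 1*3864) = 2*√(-3 + 137 - 25*(-1/137)) - ((6 - 136/9) - 3864) = 2*√(-3 + 137 + 25/137) - (-82/9 - 3864) = 2*√(18383/137) - 1*(-34858/9) = 2*(√2518471/137) + 34858/9 = 2*√2518471/137 + 34858/9 = 34858/9 + 2*√2518471/137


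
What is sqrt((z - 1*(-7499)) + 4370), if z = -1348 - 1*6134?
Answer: sqrt(4387) ≈ 66.234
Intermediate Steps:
z = -7482 (z = -1348 - 6134 = -7482)
sqrt((z - 1*(-7499)) + 4370) = sqrt((-7482 - 1*(-7499)) + 4370) = sqrt((-7482 + 7499) + 4370) = sqrt(17 + 4370) = sqrt(4387)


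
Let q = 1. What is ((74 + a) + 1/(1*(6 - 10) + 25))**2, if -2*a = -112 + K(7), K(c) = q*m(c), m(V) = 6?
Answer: 7118224/441 ≈ 16141.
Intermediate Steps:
K(c) = 6 (K(c) = 1*6 = 6)
a = 53 (a = -(-112 + 6)/2 = -1/2*(-106) = 53)
((74 + a) + 1/(1*(6 - 10) + 25))**2 = ((74 + 53) + 1/(1*(6 - 10) + 25))**2 = (127 + 1/(1*(-4) + 25))**2 = (127 + 1/(-4 + 25))**2 = (127 + 1/21)**2 = (2668/21)**2 = 7118224/441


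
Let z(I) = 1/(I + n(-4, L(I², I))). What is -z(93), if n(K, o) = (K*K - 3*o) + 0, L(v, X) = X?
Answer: 1/170 ≈ 0.0058824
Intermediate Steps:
n(K, o) = K² - 3*o (n(K, o) = (K² - 3*o) + 0 = K² - 3*o)
z(I) = 1/(16 - 2*I) (z(I) = 1/(I + ((-4)² - 3*I)) = 1/(I + (16 - 3*I)) = 1/(16 - 2*I))
-z(93) = -(-1)/(-16 + 2*93) = -(-1)/(-16 + 186) = -(-1)/170 = -1*(-1/170) = 1/170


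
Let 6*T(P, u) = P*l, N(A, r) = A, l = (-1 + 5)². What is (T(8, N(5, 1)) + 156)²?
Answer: 283024/9 ≈ 31447.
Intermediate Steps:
l = 16 (l = 4² = 16)
T(P, u) = 8*P/3 (T(P, u) = (P*16)/6 = (16*P)/6 = 8*P/3)
(T(8, N(5, 1)) + 156)² = ((8/3)*8 + 156)² = (64/3 + 156)² = (532/3)² = 283024/9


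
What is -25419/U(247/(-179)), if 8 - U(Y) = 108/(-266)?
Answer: -3380727/1118 ≈ -3023.9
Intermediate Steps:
U(Y) = 1118/133 (U(Y) = 8 - 108/(-266) = 8 - 108*(-1)/266 = 8 - 1*(-54/133) = 8 + 54/133 = 1118/133)
-25419/U(247/(-179)) = -25419/1118/133 = -25419*133/1118 = -3380727/1118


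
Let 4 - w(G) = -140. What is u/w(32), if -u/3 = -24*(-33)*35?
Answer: -1155/2 ≈ -577.50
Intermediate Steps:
w(G) = 144 (w(G) = 4 - 1*(-140) = 4 + 140 = 144)
u = -83160 (u = -3*(-24*(-33))*35 = -2376*35 = -3*27720 = -83160)
u/w(32) = -83160/144 = -83160*1/144 = -1155/2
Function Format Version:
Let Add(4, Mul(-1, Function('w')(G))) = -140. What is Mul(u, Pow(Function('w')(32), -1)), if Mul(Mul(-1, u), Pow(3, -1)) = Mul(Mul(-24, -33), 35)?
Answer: Rational(-1155, 2) ≈ -577.50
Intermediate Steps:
Function('w')(G) = 144 (Function('w')(G) = Add(4, Mul(-1, -140)) = Add(4, 140) = 144)
u = -83160 (u = Mul(-3, Mul(Mul(-24, -33), 35)) = Mul(-3, Mul(792, 35)) = Mul(-3, 27720) = -83160)
Mul(u, Pow(Function('w')(32), -1)) = Mul(-83160, Pow(144, -1)) = Mul(-83160, Rational(1, 144)) = Rational(-1155, 2)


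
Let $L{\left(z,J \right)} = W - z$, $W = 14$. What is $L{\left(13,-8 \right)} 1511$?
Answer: $1511$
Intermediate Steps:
$L{\left(z,J \right)} = 14 - z$
$L{\left(13,-8 \right)} 1511 = \left(14 - 13\right) 1511 = 1 \cdot 1511 = 1511$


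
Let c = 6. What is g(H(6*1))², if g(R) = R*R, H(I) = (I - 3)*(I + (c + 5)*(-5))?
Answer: 466948881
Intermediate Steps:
H(I) = (-55 + I)*(-3 + I) (H(I) = (I - 3)*(I + (6 + 5)*(-5)) = (-3 + I)*(I + 11*(-5)) = (-3 + I)*(I - 55) = (-3 + I)*(-55 + I) = (-55 + I)*(-3 + I))
g(R) = R²
g(H(6*1))² = ((165 + (6*1)² - 348)²)² = ((165 + 6² - 58*6)²)² = ((165 + 36 - 348)²)² = ((-147)²)² = 21609² = 466948881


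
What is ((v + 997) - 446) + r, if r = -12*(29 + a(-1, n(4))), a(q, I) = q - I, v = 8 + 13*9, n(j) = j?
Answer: 388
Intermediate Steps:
v = 125 (v = 8 + 117 = 125)
r = -288 (r = -12*(29 + (-1 - 1*4)) = -12*(29 + (-1 - 4)) = -12*(29 - 5) = -12*24 = -288)
((v + 997) - 446) + r = ((125 + 997) - 446) - 288 = (1122 - 446) - 288 = 676 - 288 = 388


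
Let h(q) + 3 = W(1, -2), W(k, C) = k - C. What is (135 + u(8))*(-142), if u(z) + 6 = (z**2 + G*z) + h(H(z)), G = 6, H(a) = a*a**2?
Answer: -34222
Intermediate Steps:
H(a) = a**3
h(q) = 0 (h(q) = -3 + (1 - 1*(-2)) = -3 + (1 + 2) = -3 + 3 = 0)
u(z) = -6 + z**2 + 6*z (u(z) = -6 + ((z**2 + 6*z) + 0) = -6 + (z**2 + 6*z) = -6 + z**2 + 6*z)
(135 + u(8))*(-142) = (135 + (-6 + 8**2 + 6*8))*(-142) = (135 + (-6 + 64 + 48))*(-142) = (135 + 106)*(-142) = 241*(-142) = -34222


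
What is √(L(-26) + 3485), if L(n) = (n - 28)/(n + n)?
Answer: √2356562/26 ≈ 59.043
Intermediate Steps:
L(n) = (-28 + n)/(2*n) (L(n) = (-28 + n)/((2*n)) = (-28 + n)*(1/(2*n)) = (-28 + n)/(2*n))
√(L(-26) + 3485) = √((½)*(-28 - 26)/(-26) + 3485) = √((½)*(-1/26)*(-54) + 3485) = √(27/26 + 3485) = √(90637/26) = √2356562/26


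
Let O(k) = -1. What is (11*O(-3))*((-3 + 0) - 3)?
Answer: 66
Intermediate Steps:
(11*O(-3))*((-3 + 0) - 3) = (11*(-1))*((-3 + 0) - 3) = -11*(-3 - 3) = -11*(-6) = 66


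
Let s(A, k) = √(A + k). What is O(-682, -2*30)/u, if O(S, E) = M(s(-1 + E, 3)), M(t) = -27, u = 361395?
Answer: -1/13385 ≈ -7.4710e-5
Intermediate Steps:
O(S, E) = -27
O(-682, -2*30)/u = -27/361395 = -27*1/361395 = -1/13385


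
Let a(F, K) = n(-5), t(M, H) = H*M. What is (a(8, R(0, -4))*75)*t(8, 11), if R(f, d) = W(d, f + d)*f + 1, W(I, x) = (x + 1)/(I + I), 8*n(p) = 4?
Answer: 3300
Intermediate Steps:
n(p) = 1/2 (n(p) = (1/8)*4 = 1/2)
W(I, x) = (1 + x)/(2*I) (W(I, x) = (1 + x)/((2*I)) = (1 + x)*(1/(2*I)) = (1 + x)/(2*I))
R(f, d) = 1 + f*(1 + d + f)/(2*d) (R(f, d) = ((1 + (f + d))/(2*d))*f + 1 = ((1 + (d + f))/(2*d))*f + 1 = ((1 + d + f)/(2*d))*f + 1 = f*(1 + d + f)/(2*d) + 1 = 1 + f*(1 + d + f)/(2*d))
a(F, K) = 1/2
(a(8, R(0, -4))*75)*t(8, 11) = ((1/2)*75)*(11*8) = (75/2)*88 = 3300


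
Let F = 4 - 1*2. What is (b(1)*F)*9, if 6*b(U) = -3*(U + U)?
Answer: -18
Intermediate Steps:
b(U) = -U (b(U) = (-3*(U + U))/6 = (-6*U)/6 = -U)
F = 2 (F = 4 - 2 = 2)
(b(1)*F)*9 = (-1*1*2)*9 = -1*2*9 = -2*9 = -18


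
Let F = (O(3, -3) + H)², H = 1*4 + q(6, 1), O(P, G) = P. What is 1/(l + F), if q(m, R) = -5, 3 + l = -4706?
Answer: -1/4705 ≈ -0.00021254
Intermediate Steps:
l = -4709 (l = -3 - 4706 = -4709)
H = -1 (H = 1*4 - 5 = 4 - 5 = -1)
F = 4 (F = (3 - 1)² = 2² = 4)
1/(l + F) = 1/(-4709 + 4) = 1/(-4705) = -1/4705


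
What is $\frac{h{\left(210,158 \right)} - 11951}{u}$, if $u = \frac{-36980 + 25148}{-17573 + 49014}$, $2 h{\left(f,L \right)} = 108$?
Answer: $\frac{374053577}{11832} \approx 31614.0$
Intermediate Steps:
$h{\left(f,L \right)} = 54$ ($h{\left(f,L \right)} = \frac{1}{2} \cdot 108 = 54$)
$u = - \frac{11832}{31441} \approx -0.37632$
$\frac{h{\left(210,158 \right)} - 11951}{u} = \frac{54 - 11951}{- \frac{11832}{31441}} = \left(54 - 11951\right) \left(- \frac{31441}{11832}\right) = \left(-11897\right) \left(- \frac{31441}{11832}\right) = \frac{374053577}{11832}$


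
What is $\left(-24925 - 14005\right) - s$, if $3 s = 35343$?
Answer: $-50711$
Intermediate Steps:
$s = 11781$ ($s = \frac{1}{3} \cdot 35343 = 11781$)
$\left(-24925 - 14005\right) - s = \left(-24925 - 14005\right) - 11781 = -38930 - 11781 = -50711$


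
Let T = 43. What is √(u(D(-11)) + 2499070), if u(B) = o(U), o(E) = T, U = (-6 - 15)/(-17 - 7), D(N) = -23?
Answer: √2499113 ≈ 1580.9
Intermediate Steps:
U = 7/8 (U = -21/(-24) = -21*(-1/24) = 7/8 ≈ 0.87500)
o(E) = 43
u(B) = 43
√(u(D(-11)) + 2499070) = √(43 + 2499070) = √2499113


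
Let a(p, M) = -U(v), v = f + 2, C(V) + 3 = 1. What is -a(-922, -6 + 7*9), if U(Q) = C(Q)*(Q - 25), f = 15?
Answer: 16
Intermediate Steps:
C(V) = -2 (C(V) = -3 + 1 = -2)
v = 17 (v = 15 + 2 = 17)
U(Q) = 50 - 2*Q (U(Q) = -2*(Q - 25) = -2*(-25 + Q) = 50 - 2*Q)
a(p, M) = -16 (a(p, M) = -(50 - 2*17) = -(50 - 34) = -1*16 = -16)
-a(-922, -6 + 7*9) = -1*(-16) = 16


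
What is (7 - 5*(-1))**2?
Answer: 144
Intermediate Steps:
(7 - 5*(-1))**2 = (7 + 5)**2 = 12**2 = 144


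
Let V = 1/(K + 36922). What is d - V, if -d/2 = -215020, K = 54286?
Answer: 39223088319/91208 ≈ 4.3004e+5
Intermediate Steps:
d = 430040 (d = -2*(-215020) = 430040)
V = 1/91208 (V = 1/(54286 + 36922) = 1/91208 ≈ 1.0964e-5)
d - V = 430040 - 1*1/91208 = 430040 - 1/91208 = 39223088319/91208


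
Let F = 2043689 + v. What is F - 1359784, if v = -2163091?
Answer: -1479186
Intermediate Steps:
F = -119402 (F = 2043689 - 2163091 = -119402)
F - 1359784 = -119402 - 1359784 = -1479186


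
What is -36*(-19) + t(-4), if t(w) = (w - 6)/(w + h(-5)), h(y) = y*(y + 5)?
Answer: 1373/2 ≈ 686.50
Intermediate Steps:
h(y) = y*(5 + y)
t(w) = (-6 + w)/w (t(w) = (w - 6)/(w - 5*(5 - 5)) = (-6 + w)/(w - 5*0) = (-6 + w)/(w + 0) = (-6 + w)/w)
-36*(-19) + t(-4) = -36*(-19) + (-6 - 4)/(-4) = 684 - ¼*(-10) = 684 + 5/2 = 1373/2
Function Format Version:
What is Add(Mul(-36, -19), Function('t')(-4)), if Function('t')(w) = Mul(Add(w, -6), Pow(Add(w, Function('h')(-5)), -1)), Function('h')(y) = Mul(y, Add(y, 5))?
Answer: Rational(1373, 2) ≈ 686.50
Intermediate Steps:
Function('h')(y) = Mul(y, Add(5, y))
Function('t')(w) = Mul(Pow(w, -1), Add(-6, w)) (Function('t')(w) = Mul(Add(w, -6), Pow(Add(w, Mul(-5, Add(5, -5))), -1)) = Mul(Add(-6, w), Pow(Add(w, Mul(-5, 0)), -1)) = Mul(Add(-6, w), Pow(Add(w, 0), -1)) = Mul(Add(-6, w), Pow(w, -1)) = Mul(Pow(w, -1), Add(-6, w)))
Add(Mul(-36, -19), Function('t')(-4)) = Add(Mul(-36, -19), Mul(Pow(-4, -1), Add(-6, -4))) = Add(684, Mul(Rational(-1, 4), -10)) = Add(684, Rational(5, 2)) = Rational(1373, 2)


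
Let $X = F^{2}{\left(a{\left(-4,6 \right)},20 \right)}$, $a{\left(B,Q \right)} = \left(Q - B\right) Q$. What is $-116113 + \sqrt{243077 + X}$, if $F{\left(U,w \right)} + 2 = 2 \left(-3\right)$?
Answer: $-116113 + \sqrt{243141} \approx -1.1562 \cdot 10^{5}$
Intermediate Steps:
$a{\left(B,Q \right)} = Q \left(Q - B\right)$
$F{\left(U,w \right)} = -8$ ($F{\left(U,w \right)} = -2 + 2 \left(-3\right) = -2 - 6 = -8$)
$X = 64$ ($X = \left(-8\right)^{2} = 64$)
$-116113 + \sqrt{243077 + X} = -116113 + \sqrt{243077 + 64} = -116113 + \sqrt{243141}$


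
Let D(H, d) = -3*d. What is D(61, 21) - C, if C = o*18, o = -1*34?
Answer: 549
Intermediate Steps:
o = -34
C = -612 (C = -34*18 = -612)
D(61, 21) - C = -3*21 - 1*(-612) = -63 + 612 = 549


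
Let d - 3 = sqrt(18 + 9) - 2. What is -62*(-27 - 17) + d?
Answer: 2729 + 3*sqrt(3) ≈ 2734.2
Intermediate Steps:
d = 1 + 3*sqrt(3) (d = 3 + (sqrt(18 + 9) - 2) = 3 + (sqrt(27) - 2) = 3 + (3*sqrt(3) - 2) = 3 + (-2 + 3*sqrt(3)) = 1 + 3*sqrt(3) ≈ 6.1962)
-62*(-27 - 17) + d = -62*(-27 - 17) + (1 + 3*sqrt(3)) = -62*(-44) + (1 + 3*sqrt(3)) = 2728 + (1 + 3*sqrt(3)) = 2729 + 3*sqrt(3)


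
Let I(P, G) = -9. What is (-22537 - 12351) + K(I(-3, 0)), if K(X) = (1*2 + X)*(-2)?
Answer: -34874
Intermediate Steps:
K(X) = -4 - 2*X (K(X) = (2 + X)*(-2) = -4 - 2*X)
(-22537 - 12351) + K(I(-3, 0)) = (-22537 - 12351) + (-4 - 2*(-9)) = -34888 + (-4 + 18) = -34888 + 14 = -34874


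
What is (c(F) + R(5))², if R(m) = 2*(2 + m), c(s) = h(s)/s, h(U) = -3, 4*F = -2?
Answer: 400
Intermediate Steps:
F = -½ (F = (¼)*(-2) = -½ ≈ -0.50000)
c(s) = -3/s
R(m) = 4 + 2*m
(c(F) + R(5))² = (-3/(-½) + (4 + 2*5))² = (-3*(-2) + (4 + 10))² = (6 + 14)² = 20² = 400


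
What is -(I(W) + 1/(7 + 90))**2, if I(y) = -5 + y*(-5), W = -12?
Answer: -28472896/9409 ≈ -3026.1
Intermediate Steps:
I(y) = -5 - 5*y
-(I(W) + 1/(7 + 90))**2 = -((-5 - 5*(-12)) + 1/(7 + 90))**2 = -((-5 + 60) + 1/97)**2 = -(55 + 1/97)**2 = -(5336/97)**2 = -1*28472896/9409 = -28472896/9409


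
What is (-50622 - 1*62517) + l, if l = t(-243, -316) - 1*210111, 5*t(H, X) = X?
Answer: -1616566/5 ≈ -3.2331e+5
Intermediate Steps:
t(H, X) = X/5
l = -1050871/5 (l = (1/5)*(-316) - 1*210111 = -316/5 - 210111 = -1050871/5 ≈ -2.1017e+5)
(-50622 - 1*62517) + l = (-50622 - 1*62517) - 1050871/5 = (-50622 - 62517) - 1050871/5 = -113139 - 1050871/5 = -1616566/5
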